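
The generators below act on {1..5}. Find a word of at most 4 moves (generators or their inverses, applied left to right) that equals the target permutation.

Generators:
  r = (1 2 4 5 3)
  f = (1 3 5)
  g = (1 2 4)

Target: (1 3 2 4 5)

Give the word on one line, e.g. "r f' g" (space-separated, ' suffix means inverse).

f f r

  after f: (1 3 5)
  after f: (1 5 3)
  after r: (1 3 2 4 5)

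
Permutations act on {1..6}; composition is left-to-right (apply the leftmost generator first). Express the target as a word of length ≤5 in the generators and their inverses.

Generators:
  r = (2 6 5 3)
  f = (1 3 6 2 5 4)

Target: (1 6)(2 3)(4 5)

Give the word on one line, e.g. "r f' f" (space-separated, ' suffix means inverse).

  after f': (1 4 5 2 6 3)
  after r: (1 4 3)(2 5 6)
  after f': (1 5 3 4)
  after f': (1 2 6 3 5)
  after f': (1 6)(2 3)(4 5)

f' r f' f' f'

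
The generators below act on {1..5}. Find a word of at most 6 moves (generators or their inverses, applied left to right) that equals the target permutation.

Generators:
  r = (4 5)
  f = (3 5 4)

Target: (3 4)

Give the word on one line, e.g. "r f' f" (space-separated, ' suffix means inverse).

  after f: (3 5 4)
  after r': (3 4)
  after f': (3 5)
  after f': (4 5)
  after f': (3 4)

f r' f' f' f'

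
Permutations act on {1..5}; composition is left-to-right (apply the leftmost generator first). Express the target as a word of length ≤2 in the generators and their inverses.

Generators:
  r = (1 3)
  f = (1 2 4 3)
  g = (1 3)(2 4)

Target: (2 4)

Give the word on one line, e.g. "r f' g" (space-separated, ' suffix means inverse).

  after r: (1 3)
  after g': (2 4)

r g'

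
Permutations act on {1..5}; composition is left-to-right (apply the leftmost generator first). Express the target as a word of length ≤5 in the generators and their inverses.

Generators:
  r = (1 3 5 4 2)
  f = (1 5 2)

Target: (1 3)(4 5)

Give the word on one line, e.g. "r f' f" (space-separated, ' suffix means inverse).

  after f': (1 2 5)
  after f': (1 5 2)
  after r': (1 3)(4 5)

f' f' r'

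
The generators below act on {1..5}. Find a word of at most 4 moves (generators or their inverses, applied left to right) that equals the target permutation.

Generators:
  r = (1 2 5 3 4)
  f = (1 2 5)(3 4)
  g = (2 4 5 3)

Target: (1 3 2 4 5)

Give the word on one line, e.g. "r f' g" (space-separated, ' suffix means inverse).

  after r: (1 2 5 3 4)
  after r: (1 5 4 2 3)
  after r: (1 3 2 4 5)

r r r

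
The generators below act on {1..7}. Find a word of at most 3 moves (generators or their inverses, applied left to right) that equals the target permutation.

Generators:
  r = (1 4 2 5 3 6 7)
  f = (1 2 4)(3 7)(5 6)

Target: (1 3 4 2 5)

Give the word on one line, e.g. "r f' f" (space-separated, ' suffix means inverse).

  after f: (1 2 4)(3 7)(5 6)
  after r: (1 5 7 6 3)
  after r: (1 3 4 2 5)

f r r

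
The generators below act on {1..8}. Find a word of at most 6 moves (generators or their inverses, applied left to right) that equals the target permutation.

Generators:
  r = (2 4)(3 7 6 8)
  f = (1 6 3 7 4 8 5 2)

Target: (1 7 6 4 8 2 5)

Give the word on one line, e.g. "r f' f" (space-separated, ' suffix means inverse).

  after r: (2 4)(3 7 6 8)
  after f: (1 6 5 2 8 7 3 4)
  after f: (1 3 8 4 6 2 5)
  after r: (1 7 6 4 8 2 5)

r f f r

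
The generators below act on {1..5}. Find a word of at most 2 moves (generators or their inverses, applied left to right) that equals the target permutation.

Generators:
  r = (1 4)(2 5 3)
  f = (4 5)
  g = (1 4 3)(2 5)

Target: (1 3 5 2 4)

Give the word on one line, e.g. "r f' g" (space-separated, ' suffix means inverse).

g' f

  after g': (1 3 4)(2 5)
  after f: (1 3 5 2 4)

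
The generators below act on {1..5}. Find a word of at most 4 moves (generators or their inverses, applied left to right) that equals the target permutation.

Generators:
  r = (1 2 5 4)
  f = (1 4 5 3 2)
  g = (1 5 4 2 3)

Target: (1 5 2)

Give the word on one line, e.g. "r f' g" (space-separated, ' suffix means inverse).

  after g': (1 3 2 4 5)
  after f': (1 5 2)

g' f'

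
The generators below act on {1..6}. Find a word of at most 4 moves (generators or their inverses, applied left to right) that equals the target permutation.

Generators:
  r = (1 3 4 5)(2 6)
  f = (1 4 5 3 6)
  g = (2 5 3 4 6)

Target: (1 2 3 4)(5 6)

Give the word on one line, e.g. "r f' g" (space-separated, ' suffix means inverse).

  after g': (2 6 4 3 5)
  after f: (1 4 6 5 2)
  after f: (1 5 2 4)(3 6)
  after g': (1 2 3 4)(5 6)

g' f f g'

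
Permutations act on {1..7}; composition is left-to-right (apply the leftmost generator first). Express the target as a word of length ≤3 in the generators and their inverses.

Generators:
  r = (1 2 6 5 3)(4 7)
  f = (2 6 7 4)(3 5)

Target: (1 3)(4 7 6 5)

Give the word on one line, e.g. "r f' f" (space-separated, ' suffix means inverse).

r' f r

  after r': (1 3 5 6 2)(4 7)
  after f: (1 5 7 2)
  after r: (1 3)(4 7 6 5)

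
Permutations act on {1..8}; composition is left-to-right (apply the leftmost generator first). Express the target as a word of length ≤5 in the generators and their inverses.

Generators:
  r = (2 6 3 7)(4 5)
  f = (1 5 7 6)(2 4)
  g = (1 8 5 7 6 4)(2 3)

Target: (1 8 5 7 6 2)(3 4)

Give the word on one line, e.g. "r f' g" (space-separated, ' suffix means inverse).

f g' f

  after f: (1 5 7 6)(2 4)
  after g': (1 8)(2 6 4 3)
  after f: (1 8 5 7 6 2)(3 4)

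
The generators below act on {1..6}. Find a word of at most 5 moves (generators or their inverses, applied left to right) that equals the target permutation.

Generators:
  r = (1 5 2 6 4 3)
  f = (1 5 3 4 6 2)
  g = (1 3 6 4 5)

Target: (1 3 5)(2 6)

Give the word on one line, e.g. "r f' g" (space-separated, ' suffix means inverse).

  after f: (1 5 3 4 6 2)
  after r: (1 2 5)
  after f: (2 3 4 6)
  after g: (1 3 5)(2 6)

f r f g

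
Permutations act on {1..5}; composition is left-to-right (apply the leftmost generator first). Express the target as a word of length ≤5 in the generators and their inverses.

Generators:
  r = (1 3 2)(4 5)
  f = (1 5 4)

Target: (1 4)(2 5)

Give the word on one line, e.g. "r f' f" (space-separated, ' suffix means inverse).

f r f' r'

  after f: (1 5 4)
  after r: (1 4 3 2)
  after f': (1 5)(2 4 3)
  after r': (1 4)(2 5)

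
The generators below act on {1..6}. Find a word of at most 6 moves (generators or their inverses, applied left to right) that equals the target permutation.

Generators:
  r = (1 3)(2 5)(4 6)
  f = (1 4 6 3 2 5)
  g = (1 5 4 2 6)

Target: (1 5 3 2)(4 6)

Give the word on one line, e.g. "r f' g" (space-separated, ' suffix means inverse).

  after f': (1 5 2 3 6 4)
  after g: (1 4 5 6 2 3)
  after g: (1 2 3 5)
  after r': (1 5 3 2)(4 6)

f' g g r'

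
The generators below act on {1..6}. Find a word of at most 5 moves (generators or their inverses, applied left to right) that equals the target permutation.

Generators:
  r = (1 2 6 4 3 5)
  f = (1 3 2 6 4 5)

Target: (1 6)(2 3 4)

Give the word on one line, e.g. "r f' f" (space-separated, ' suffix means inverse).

  after f: (1 3 2 6 4 5)
  after f: (1 2 4)(3 6 5)
  after r: (1 6)(2 3 4)

f f r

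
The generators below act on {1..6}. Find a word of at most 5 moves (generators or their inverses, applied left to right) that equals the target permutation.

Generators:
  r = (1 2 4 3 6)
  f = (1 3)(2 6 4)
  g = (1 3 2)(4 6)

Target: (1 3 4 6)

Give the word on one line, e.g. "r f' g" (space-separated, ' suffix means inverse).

f' r g f' r'

  after f': (1 3)(2 4 6)
  after r: (1 6 4)(2 3)
  after g: (1 4 3)
  after f': (1 6 2 4)
  after r': (1 3 4 6)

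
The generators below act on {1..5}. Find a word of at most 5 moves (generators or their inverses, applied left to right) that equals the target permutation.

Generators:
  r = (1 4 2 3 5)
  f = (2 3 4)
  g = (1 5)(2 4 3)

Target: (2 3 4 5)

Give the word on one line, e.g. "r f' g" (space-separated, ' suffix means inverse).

  after r': (1 5 3 2 4)
  after g': (4 5)
  after f: (2 3 4 5)

r' g' f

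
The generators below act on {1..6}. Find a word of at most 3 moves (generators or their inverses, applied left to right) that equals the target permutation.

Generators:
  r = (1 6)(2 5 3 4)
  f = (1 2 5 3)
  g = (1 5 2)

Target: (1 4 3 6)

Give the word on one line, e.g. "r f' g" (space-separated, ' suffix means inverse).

f r'

  after f: (1 2 5 3)
  after r': (1 4 3 6)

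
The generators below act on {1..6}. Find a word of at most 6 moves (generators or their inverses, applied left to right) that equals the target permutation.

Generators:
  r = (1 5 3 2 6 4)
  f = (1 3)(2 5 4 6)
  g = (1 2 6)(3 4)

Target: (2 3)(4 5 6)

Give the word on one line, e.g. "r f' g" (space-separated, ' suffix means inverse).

r g' f' f' g

  after r: (1 5 3 2 6 4)
  after g': (1 5 4 6 3)
  after f': (1 2 6)
  after f': (1 6 3)(2 4 5)
  after g: (2 3)(4 5 6)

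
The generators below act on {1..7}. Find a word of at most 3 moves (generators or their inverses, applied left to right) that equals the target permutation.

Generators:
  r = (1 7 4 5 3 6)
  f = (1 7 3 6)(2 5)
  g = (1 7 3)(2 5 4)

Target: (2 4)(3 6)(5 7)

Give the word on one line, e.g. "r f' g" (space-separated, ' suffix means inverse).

r g'

  after r: (1 7 4 5 3 6)
  after g': (2 4)(3 6)(5 7)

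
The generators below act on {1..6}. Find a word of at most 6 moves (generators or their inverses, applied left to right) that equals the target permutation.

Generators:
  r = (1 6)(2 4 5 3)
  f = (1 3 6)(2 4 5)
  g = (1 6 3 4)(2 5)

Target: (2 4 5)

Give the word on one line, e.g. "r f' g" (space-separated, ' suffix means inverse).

f r' r' g

  after f: (1 3 6)(2 4 5)
  after r': (1 5 3)
  after r': (1 4 2 3 6)
  after g: (2 4 5)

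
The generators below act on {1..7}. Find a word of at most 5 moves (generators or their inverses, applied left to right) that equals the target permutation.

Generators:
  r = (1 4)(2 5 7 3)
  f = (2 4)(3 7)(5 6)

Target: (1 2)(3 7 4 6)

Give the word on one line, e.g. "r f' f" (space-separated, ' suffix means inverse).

f r f'

  after f: (2 4)(3 7)(5 6)
  after r: (1 4 5 6 7 2)
  after f': (1 2)(3 7 4 6)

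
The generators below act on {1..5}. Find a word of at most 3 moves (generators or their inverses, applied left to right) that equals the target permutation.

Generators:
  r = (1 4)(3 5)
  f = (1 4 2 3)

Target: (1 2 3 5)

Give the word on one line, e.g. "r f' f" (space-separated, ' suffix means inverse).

r f

  after r: (1 4)(3 5)
  after f: (1 2 3 5)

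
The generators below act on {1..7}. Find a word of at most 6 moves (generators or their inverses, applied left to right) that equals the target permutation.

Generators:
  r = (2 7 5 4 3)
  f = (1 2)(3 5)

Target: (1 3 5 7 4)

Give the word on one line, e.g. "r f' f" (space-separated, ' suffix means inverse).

f' r' r' r' f'

  after f': (1 2)(3 5)
  after r': (1 3 7 2)(4 5)
  after r': (1 4 7 3 2)
  after r': (1 5 7 4 2)
  after f': (1 3 5 7 4)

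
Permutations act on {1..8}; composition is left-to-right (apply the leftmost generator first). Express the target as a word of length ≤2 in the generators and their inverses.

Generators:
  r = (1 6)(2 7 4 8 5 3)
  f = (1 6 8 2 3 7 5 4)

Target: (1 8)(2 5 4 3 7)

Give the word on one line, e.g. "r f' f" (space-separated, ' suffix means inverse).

f' r

  after f': (1 4 5 7 3 2 8 6)
  after r: (1 8)(2 5 4 3 7)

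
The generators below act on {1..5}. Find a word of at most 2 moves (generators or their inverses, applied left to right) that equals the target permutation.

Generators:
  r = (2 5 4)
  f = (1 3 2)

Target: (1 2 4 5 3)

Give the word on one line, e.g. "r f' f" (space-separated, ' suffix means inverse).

r' f'

  after r': (2 4 5)
  after f': (1 2 4 5 3)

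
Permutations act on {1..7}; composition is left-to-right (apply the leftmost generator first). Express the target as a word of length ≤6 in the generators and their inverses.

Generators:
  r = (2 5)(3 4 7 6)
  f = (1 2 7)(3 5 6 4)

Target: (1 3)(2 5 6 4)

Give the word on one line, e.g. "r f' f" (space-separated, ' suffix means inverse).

f' r f r'

  after f': (1 7 2)(3 4 6 5)
  after r: (1 6 2)(3 7 5 4)
  after f: (1 4 5 3)(6 7)
  after r': (1 3)(2 5 6 4)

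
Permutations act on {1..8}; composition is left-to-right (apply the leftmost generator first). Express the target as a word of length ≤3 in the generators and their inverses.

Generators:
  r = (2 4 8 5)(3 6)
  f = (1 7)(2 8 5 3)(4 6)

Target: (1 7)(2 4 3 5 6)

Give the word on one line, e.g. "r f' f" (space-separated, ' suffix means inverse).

f r'

  after f: (1 7)(2 8 5 3)(4 6)
  after r': (1 7)(2 4 3 5 6)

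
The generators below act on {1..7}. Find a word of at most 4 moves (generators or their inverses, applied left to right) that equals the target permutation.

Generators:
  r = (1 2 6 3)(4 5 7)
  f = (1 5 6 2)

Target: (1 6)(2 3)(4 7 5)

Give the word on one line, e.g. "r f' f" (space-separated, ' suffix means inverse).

r r

  after r: (1 2 6 3)(4 5 7)
  after r: (1 6)(2 3)(4 7 5)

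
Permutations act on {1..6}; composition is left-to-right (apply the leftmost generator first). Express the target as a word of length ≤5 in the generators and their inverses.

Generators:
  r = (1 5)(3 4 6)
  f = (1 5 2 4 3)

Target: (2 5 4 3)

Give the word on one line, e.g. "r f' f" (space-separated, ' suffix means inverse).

  after r: (1 5)(3 4 6)
  after f': (2 5 3)(4 6)
  after r': (1 5 6 3 2)
  after r': (2 5 4 3)

r f' r' r'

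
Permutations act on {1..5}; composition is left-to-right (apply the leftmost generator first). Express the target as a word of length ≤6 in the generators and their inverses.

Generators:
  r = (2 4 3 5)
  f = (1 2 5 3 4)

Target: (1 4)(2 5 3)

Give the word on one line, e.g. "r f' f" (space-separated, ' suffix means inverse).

r' r' f' r f

  after r': (2 5 3 4)
  after r': (2 3)(4 5)
  after f': (1 4 2 5 3)
  after r: (1 3)
  after f: (1 4)(2 5 3)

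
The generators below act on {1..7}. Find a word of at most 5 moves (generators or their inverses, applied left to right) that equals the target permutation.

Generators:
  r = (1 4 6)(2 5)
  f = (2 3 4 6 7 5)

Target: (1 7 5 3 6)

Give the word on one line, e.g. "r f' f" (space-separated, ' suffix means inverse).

r' f r' r'

  after r': (1 6 4)(2 5)
  after f: (1 7 5 3 4)
  after r': (1 7 2 5 3)(4 6)
  after r': (1 7 5 3 6)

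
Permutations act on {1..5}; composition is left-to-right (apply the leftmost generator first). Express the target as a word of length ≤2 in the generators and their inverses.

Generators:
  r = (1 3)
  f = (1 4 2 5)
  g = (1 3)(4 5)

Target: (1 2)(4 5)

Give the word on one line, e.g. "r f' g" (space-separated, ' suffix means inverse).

f f

  after f: (1 4 2 5)
  after f: (1 2)(4 5)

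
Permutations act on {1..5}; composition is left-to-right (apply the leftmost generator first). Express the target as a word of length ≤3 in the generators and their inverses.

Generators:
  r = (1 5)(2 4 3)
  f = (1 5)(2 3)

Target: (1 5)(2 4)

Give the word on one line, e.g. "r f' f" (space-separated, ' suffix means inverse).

  after r': (1 5)(2 3 4)
  after r': (2 4 3)
  after f': (1 5)(2 4)

r' r' f'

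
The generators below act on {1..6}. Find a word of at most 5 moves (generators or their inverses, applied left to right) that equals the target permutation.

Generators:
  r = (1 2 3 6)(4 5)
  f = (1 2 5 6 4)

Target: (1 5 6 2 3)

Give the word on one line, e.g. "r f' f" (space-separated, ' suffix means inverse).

  after f: (1 2 5 6 4)
  after r: (1 3 6 5)(2 4)
  after f': (1 3 5 4)(2 6)
  after r': (1 2 3 4 6)
  after f: (1 5 6 2 3)

f r f' r' f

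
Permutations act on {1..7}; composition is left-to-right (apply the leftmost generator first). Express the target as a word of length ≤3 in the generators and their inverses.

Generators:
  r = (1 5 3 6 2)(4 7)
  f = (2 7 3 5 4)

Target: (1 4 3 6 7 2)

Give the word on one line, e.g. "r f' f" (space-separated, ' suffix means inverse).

  after r: (1 5 3 6 2)(4 7)
  after f: (1 4 3 6 7 2)

r f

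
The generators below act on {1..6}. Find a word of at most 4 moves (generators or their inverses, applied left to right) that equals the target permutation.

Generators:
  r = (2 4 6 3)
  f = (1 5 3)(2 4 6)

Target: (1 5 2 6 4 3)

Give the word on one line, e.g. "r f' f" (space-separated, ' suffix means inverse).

  after f: (1 5 3)(2 4 6)
  after r: (1 5 2 6 4 3)

f r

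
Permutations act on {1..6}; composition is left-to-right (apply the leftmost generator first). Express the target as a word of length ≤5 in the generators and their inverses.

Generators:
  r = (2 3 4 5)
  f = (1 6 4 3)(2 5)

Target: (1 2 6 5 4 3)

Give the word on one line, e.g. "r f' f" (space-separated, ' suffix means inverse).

  after r: (2 3 4 5)
  after f': (1 3 6)(2 4)
  after f': (1 4 5 2 6 3)
  after r': (1 3)(2 6)
  after r': (1 2 6 5 4 3)

r f' f' r' r'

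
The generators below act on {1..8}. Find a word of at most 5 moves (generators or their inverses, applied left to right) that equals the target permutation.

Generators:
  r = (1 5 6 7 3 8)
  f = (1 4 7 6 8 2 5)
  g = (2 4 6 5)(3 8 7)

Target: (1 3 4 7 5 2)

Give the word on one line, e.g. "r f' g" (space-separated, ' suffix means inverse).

  after g: (2 4 6 5)(3 8 7)
  after f': (1 5 8 4 7 3 6 2)
  after r: (1 6 2 5)(3 7 8 4)
  after f: (1 8 7 2)(3 6 5 4)
  after g': (1 3 4 7 5 2)

g f' r f g'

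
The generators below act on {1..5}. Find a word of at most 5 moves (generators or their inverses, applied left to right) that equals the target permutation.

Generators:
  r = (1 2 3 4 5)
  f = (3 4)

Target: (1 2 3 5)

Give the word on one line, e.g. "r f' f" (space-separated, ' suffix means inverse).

f r f f

  after f: (3 4)
  after r: (1 2 3 5)
  after f: (1 2 4 3 5)
  after f: (1 2 3 5)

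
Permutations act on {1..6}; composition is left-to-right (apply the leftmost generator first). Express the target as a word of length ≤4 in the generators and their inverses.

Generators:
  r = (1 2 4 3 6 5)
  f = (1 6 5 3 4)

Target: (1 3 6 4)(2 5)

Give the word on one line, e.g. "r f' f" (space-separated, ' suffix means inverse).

  after r: (1 2 4 3 6 5)
  after r: (1 4 6)(2 3 5)
  after f': (1 3 6 4)(2 5)

r r f'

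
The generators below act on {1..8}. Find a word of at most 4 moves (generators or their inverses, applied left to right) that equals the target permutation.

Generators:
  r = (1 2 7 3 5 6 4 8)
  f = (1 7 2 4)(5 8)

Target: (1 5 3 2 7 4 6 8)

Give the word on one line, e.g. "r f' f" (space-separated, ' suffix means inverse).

r' f

  after r': (1 8 4 6 5 3 7 2)
  after f: (1 5 3 2 7 4 6 8)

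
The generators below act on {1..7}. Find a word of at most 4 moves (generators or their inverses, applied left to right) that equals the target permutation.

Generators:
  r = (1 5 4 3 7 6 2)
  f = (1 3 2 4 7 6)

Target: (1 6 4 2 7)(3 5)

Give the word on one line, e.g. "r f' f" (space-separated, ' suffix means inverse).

  after f: (1 3 2 4 7 6)
  after r: (1 7 2 3)(4 6 5)
  after r: (1 6 4 2 7)(3 5)

f r r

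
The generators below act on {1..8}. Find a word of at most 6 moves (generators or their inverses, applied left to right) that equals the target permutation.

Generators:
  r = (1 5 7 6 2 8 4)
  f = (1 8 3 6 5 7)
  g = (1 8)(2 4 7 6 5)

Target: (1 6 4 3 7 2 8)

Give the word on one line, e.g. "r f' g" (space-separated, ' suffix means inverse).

r' f g r

  after r': (1 4 8 2 6 7 5)
  after f: (1 4 3 6)(2 5 8)
  after g: (1 7 6 8 4 3 5)
  after r: (1 6 4 3 7 2 8)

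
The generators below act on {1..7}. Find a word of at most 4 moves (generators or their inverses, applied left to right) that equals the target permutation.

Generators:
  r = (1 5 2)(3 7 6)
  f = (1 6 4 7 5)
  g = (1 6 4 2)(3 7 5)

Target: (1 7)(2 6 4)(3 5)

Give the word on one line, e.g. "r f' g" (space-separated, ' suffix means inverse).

g f' g r'

  after g: (1 6 4 2)(3 7 5)
  after f': (2 5 3 4)
  after g: (1 6 4)(2 3)(5 7)
  after r': (1 7)(2 6 4)(3 5)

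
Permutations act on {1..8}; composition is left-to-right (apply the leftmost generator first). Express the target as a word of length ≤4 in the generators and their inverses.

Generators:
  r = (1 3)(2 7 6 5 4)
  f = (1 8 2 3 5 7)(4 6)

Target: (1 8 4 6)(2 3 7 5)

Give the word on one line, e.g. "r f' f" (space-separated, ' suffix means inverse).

  after f': (1 7 5 3 2 8)(4 6)
  after r': (1 2 8 3 4 7 6 5)
  after f': (1 8 2)(3 6)(4 5 7)
  after r': (1 8 4 6)(2 3 7 5)

f' r' f' r'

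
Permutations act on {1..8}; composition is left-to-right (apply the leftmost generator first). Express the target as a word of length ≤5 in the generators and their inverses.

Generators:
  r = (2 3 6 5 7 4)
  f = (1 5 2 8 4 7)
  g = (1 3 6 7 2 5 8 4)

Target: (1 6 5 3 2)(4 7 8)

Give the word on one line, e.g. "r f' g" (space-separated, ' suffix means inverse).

g' r g r'

  after g': (1 4 8 5 2 7 6 3)
  after r: (1 2 4 8 7 5 3)
  after g: (1 5 6 7 8 2)
  after r': (1 6 5 3 2)(4 7 8)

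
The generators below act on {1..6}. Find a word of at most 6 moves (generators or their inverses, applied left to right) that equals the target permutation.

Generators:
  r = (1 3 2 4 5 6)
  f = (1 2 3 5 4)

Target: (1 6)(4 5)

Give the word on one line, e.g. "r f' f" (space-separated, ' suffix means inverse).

r f' f' r' f

  after r: (1 3 2 4 5 6)
  after f': (1 2 5 6 4 3)
  after f': (2 3 4)(5 6)
  after r': (1 6 4 3 2)
  after f: (1 6)(4 5)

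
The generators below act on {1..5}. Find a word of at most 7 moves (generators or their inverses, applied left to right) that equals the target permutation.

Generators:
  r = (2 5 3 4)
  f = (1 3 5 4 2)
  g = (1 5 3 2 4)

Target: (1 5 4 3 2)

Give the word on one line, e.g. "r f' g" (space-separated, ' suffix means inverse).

  after r: (2 5 3 4)
  after f': (1 2 3 5)
  after g': (1 3)(2 5 4)
  after r: (1 4 5 2 3)
  after f': (1 5 4 3 2)

r f' g' r f'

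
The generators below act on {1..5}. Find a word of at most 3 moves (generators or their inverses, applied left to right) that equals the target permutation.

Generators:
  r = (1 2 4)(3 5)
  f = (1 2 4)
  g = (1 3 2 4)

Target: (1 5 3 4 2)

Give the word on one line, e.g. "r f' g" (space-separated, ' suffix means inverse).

g r

  after g: (1 3 2 4)
  after r: (1 5 3 4 2)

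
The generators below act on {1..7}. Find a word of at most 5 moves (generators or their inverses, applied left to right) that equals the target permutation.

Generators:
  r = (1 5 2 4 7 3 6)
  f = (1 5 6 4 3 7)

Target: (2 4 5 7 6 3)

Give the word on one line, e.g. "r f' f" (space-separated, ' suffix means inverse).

  after r: (1 5 2 4 7 3 6)
  after r: (1 2 7 6 5 4 3)
  after f': (1 2 3 7 5 6)
  after r': (1 5 3 4 2 7)
  after r': (2 4 5 7 6 3)

r r f' r' r'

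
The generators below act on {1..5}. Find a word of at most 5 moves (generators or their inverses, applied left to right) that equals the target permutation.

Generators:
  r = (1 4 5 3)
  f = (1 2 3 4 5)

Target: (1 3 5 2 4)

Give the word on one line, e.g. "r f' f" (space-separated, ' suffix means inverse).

  after f': (1 5 4 3 2)
  after f': (1 4 2 5 3)
  after f': (1 3 5 2 4)

f' f' f'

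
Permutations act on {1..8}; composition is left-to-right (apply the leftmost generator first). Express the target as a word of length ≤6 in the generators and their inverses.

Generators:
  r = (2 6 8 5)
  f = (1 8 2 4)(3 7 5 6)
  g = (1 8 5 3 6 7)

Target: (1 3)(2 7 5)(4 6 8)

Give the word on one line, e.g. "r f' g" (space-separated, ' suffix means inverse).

g' r' f' r

  after g': (1 7 6 3 5 8)
  after r': (1 7 2 5 6 3 8)
  after f': (1 3)(2 7 8 4)
  after r: (1 3)(2 7 5)(4 6 8)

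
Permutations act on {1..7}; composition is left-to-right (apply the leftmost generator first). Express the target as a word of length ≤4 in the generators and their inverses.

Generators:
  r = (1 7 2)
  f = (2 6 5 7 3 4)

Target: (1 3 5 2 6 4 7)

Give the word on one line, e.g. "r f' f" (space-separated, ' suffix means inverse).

r' f' f'

  after r': (1 2 7)
  after f': (1 4 3 7)(2 5 6)
  after f': (1 3 5 2 6 4 7)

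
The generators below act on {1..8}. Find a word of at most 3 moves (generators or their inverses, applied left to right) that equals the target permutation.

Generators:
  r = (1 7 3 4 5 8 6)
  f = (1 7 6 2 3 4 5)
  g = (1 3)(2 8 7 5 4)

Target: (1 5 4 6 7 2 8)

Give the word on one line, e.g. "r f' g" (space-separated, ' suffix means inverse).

  after f': (1 5 4 3 2 6 7)
  after r': (1 4 7 6)(2 8 5 3)
  after f: (1 5 4 6 7 2 8)

f' r' f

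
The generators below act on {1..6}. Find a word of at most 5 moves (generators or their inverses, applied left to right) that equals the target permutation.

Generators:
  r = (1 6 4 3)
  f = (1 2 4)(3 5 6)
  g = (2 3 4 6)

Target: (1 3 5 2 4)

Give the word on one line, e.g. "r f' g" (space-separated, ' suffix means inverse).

  after r: (1 6 4 3)
  after f': (1 5 3 4 6 2)
  after g: (1 5 4 2)(3 6)
  after f': (1 3 5 2 4)

r f' g f'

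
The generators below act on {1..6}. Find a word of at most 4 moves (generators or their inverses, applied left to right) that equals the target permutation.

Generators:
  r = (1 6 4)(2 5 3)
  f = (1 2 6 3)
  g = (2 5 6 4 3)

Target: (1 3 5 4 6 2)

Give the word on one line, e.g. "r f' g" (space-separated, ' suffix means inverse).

g r f

  after g: (2 5 6 4 3)
  after r: (1 6)(2 3 5 4)
  after f: (1 3 5 4 6 2)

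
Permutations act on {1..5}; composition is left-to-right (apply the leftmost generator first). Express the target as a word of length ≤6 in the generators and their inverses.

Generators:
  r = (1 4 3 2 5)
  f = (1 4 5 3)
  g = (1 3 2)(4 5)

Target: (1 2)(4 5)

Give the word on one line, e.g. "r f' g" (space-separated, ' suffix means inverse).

r g f r

  after r: (1 4 3 2 5)
  after g: (1 5 3)(2 4)
  after f: (1 3 4 2 5)
  after r: (1 2)(4 5)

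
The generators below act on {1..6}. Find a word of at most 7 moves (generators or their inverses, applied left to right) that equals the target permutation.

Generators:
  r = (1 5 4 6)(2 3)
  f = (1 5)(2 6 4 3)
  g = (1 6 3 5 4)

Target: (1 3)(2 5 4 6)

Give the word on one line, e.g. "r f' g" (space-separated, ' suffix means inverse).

  after f': (1 5)(2 3 4 6)
  after f': (2 4)(3 6)
  after r': (1 6 2 5)(3 4)
  after f': (1 2)(3 6)
  after r: (1 3)(2 5 4 6)

f' f' r' f' r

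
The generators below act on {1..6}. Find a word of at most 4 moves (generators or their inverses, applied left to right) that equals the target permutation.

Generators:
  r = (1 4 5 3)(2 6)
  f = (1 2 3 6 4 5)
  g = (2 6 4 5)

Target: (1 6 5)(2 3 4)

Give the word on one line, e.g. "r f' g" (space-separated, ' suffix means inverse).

  after f: (1 2 3 6 4 5)
  after f: (1 3 4)(2 6 5)
  after g': (1 3 6 4)
  after f: (1 6 5)(2 3 4)

f f g' f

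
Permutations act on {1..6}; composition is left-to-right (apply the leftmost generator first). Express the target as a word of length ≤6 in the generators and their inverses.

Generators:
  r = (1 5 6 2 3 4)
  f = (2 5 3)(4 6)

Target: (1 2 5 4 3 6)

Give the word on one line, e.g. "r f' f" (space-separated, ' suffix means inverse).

  after f: (2 5 3)(4 6)
  after f: (2 3 5)
  after f: (4 6)
  after r: (1 5 6)(2 3 4)
  after f': (1 2 5 4 3 6)

f f f r f'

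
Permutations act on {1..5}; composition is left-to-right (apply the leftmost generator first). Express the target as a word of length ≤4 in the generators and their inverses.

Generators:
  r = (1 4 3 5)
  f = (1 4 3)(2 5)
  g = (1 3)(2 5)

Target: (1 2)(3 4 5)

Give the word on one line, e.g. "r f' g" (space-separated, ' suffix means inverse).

  after r': (1 5 3 4)
  after f': (1 2 5 4 3)
  after r: (1 2)(3 4 5)

r' f' r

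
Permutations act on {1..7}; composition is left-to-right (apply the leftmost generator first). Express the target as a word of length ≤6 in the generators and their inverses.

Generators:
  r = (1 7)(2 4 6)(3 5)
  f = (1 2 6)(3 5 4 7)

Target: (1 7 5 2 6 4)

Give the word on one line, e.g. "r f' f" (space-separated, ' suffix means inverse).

f' f' f' r'

  after f': (1 6 2)(3 7 4 5)
  after f': (1 2 6)(3 4)(5 7)
  after f': (3 5 4 7)
  after r': (1 7 5 2 6 4)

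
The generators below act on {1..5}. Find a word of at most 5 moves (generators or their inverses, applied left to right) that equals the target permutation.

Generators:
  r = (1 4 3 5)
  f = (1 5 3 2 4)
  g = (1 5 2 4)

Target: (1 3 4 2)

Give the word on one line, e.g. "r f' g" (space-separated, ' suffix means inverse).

  after g: (1 5 2 4)
  after r: (2 3 5)
  after f': (1 4 2 5 3)
  after r: (1 3 4 2)

g r f' r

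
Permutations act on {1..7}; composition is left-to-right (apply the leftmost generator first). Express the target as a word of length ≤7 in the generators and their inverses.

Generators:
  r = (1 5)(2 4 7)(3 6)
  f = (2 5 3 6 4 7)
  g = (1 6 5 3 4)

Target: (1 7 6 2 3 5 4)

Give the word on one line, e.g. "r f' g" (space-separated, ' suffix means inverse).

f' g f r g'

  after f': (2 7 4 6 3 5)
  after g: (1 6 4 5 2 7)
  after f: (1 4 3 6 7)
  after r: (1 7 5)(2 4 6)
  after g': (1 7 6 2 3 5 4)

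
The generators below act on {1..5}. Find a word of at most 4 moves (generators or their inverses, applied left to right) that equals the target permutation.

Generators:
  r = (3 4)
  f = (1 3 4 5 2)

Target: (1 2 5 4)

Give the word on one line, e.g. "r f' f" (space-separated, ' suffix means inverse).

r' f'

  after r': (3 4)
  after f': (1 2 5 4)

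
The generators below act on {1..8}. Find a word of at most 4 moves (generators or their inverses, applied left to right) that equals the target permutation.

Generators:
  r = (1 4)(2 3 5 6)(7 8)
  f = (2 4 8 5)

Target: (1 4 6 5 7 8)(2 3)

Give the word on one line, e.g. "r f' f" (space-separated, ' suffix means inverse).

f' r'

  after f': (2 5 8 4)
  after r': (1 4 6 5 7 8)(2 3)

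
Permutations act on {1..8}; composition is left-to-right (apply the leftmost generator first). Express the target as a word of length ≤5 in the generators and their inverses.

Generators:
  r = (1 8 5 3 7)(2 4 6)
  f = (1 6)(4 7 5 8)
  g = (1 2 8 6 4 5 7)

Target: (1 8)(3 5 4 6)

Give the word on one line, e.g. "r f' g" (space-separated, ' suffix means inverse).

  after g': (1 7 5 4 6 8 2)
  after f': (1 4)(2 6 5 8)
  after g: (1 5 6 7)(2 4)
  after r': (1 8)(3 5 4 6)

g' f' g r'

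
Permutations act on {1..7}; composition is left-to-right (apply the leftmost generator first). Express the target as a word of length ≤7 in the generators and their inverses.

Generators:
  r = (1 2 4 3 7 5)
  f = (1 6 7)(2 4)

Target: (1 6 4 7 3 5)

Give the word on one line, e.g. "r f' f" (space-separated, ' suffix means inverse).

f' r f r' f'

  after f': (1 7 6)(2 4)
  after r: (1 5)(2 3 7 6)
  after f: (1 5 6 4 2 3)
  after r': (1 7 3 5 6 2 4)
  after f': (1 6 4 7 3 5)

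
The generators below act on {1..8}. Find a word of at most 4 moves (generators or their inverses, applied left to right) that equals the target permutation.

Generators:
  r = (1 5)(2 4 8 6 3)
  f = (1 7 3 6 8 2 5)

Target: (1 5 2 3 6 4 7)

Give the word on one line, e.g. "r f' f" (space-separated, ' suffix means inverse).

  after r': (1 5)(2 3 6 8 4)
  after r': (2 6 4 3 8)
  after f': (1 5 2 3 6 4 7)

r' r' f'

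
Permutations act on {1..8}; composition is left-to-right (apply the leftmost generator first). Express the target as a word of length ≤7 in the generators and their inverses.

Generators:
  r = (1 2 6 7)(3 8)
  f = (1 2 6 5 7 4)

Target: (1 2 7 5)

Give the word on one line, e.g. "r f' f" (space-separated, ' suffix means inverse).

f f r' r' f

  after f: (1 2 6 5 7 4)
  after f: (1 6 7)(2 5 4)
  after r': (1 2 5 4)(3 8)
  after r': (2 5 4 7 6)
  after f: (1 2 7 5)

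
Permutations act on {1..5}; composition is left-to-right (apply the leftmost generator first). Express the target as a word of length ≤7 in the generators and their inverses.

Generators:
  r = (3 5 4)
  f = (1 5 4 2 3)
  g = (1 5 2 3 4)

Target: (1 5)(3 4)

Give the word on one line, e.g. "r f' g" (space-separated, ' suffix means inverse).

f g' f' g' g'

  after f: (1 5 4 2 3)
  after g': (3 4 5)
  after f': (1 3 5 2 4)
  after g': (1 2 3)
  after g': (1 5)(3 4)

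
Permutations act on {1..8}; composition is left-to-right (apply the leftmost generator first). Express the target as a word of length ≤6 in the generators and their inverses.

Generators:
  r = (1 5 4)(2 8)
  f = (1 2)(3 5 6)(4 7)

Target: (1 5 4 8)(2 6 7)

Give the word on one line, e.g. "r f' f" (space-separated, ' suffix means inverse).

r' r' f' r f

  after r': (1 4 5)(2 8)
  after r': (1 5 4)
  after f': (1 3 6 5 7 4 2)
  after r: (1 3 6 4 8 2 5 7)
  after f: (1 5 4 8)(2 6 7)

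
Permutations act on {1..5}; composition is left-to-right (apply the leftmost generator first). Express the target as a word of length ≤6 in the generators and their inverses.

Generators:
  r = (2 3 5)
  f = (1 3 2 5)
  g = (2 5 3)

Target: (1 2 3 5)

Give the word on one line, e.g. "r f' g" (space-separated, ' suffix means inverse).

f' f' f' g

  after f': (1 5 2 3)
  after f': (1 2)(3 5)
  after f': (1 3 2 5)
  after g: (1 2 3 5)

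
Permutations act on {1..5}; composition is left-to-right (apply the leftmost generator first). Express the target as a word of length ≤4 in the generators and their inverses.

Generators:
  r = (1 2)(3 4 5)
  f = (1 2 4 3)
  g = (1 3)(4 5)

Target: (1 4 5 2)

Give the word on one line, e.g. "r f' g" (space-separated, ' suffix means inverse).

  after g': (1 3)(4 5)
  after f': (1 4 5 2)

g' f'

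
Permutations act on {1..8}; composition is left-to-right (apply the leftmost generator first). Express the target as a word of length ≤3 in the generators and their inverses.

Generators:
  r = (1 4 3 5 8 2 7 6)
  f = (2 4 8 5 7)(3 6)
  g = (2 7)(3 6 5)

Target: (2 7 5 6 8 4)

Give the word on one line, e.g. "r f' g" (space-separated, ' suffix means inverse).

  after g': (2 7)(3 5 6)
  after g': (3 6 5)
  after f': (2 7 5 6 8 4)

g' g' f'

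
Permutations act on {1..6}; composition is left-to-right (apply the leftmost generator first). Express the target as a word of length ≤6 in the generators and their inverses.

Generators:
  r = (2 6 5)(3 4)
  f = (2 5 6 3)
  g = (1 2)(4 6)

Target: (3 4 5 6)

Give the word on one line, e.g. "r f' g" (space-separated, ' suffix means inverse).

r g g f f

  after r: (2 6 5)(3 4)
  after g: (1 2 4 3 6 5)
  after g: (2 6 5)(3 4)
  after f: (2 3 4)
  after f: (3 4 5 6)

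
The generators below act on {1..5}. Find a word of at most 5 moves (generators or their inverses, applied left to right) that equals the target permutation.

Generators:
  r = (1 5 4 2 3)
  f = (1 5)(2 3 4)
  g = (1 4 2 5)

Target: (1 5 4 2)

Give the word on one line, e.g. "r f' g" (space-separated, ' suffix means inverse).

g f r' g' r

  after g: (1 4 2 5)
  after f: (1 2)(3 4)
  after r': (1 4 2 3 5)
  after g': (2 3)
  after r: (1 5 4 2)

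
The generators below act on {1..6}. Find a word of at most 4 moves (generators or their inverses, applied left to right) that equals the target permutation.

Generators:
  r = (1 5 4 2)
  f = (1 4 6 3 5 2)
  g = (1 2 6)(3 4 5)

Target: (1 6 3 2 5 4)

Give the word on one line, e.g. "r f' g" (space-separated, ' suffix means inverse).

g f g'

  after g: (1 2 6)(3 4 5)
  after f: (2 3 6 4)
  after g': (1 6 3 2 5 4)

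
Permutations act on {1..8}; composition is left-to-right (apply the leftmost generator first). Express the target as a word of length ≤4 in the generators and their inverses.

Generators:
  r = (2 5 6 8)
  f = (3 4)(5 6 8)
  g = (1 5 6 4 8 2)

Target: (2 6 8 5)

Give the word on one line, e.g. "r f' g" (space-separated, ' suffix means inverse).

  after f': (3 4)(5 8 6)
  after r: (2 5)(3 4)
  after f: (2 6 8 5)

f' r f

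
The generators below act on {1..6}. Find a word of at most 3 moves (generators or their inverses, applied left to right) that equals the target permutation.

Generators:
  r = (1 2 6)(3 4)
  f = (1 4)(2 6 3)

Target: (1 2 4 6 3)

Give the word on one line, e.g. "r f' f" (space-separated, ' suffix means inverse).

  after r': (1 6 2)(3 4)
  after f': (1 2 4 6 3)

r' f'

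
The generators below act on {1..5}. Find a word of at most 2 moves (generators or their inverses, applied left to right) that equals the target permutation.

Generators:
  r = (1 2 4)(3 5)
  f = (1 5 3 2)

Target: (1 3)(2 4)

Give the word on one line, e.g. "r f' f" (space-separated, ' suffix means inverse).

  after f: (1 5 3 2)
  after r': (1 3)(2 4)

f r'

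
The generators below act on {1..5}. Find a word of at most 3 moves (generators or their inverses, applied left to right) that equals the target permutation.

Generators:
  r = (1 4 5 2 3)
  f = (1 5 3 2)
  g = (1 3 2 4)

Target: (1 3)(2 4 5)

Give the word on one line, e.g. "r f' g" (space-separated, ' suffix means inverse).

  after r': (1 3 2 5 4)
  after r': (1 2 4 3 5)
  after f': (1 3)(2 4 5)

r' r' f'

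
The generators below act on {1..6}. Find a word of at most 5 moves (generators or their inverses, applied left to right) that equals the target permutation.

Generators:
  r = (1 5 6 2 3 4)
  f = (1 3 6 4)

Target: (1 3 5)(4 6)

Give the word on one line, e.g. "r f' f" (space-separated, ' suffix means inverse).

  after r': (1 4 3 2 6 5)
  after f': (1 6 5 4)(2 3)
  after r: (1 2 4 5)
  after f': (1 2 6 3)(4 5)
  after r: (1 3 5)(4 6)

r' f' r f' r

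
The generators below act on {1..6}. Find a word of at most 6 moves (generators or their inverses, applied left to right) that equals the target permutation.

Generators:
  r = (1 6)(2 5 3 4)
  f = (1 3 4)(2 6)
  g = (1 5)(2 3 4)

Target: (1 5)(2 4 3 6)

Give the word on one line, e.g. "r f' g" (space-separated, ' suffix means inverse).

  after r: (1 6)(2 5 3 4)
  after f': (1 2 5)(4 6)
  after g': (1 4 6 3 2)
  after f: (2 3 6 4)
  after g: (1 5)(2 4 3 6)

r f' g' f g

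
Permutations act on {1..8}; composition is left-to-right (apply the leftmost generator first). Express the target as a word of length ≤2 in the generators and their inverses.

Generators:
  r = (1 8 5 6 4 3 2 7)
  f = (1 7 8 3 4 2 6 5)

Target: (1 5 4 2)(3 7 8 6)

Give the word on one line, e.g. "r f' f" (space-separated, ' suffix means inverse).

  after r: (1 8 5 6 4 3 2 7)
  after r: (1 5 4 2)(3 7 8 6)

r r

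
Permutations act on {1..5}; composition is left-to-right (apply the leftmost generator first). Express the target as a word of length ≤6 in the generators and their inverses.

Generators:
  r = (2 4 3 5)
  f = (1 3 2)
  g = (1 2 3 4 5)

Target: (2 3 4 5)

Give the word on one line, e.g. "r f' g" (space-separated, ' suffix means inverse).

g' f g r

  after g': (1 5 4 3 2)
  after f: (1 5 4 2 3)
  after g: (2 4 3)
  after r: (2 3 4 5)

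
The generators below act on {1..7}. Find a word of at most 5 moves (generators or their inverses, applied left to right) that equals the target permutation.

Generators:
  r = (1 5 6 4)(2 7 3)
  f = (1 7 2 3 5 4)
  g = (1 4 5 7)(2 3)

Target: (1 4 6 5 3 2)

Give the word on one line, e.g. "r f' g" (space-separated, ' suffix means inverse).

g f f g r'

  after g: (1 4 5 7)(2 3)
  after f: (2 5)
  after f: (1 7 2 4)(3 5)
  after g: (2 5)(3 7)
  after r': (1 4 6 5 3 2)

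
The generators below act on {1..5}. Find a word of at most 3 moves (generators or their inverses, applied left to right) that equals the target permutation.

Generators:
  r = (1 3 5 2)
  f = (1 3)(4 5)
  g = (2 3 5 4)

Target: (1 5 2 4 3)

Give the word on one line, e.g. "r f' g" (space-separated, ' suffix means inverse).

  after r': (1 2 5 3)
  after f: (1 2 4 5)
  after r': (1 5 2 4 3)

r' f r'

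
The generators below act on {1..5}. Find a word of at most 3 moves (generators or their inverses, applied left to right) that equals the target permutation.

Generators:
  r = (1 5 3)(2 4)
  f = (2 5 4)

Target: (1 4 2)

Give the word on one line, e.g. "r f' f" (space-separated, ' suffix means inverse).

r f' r'

  after r: (1 5 3)(2 4)
  after f': (1 2 5 3)
  after r': (1 4 2)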